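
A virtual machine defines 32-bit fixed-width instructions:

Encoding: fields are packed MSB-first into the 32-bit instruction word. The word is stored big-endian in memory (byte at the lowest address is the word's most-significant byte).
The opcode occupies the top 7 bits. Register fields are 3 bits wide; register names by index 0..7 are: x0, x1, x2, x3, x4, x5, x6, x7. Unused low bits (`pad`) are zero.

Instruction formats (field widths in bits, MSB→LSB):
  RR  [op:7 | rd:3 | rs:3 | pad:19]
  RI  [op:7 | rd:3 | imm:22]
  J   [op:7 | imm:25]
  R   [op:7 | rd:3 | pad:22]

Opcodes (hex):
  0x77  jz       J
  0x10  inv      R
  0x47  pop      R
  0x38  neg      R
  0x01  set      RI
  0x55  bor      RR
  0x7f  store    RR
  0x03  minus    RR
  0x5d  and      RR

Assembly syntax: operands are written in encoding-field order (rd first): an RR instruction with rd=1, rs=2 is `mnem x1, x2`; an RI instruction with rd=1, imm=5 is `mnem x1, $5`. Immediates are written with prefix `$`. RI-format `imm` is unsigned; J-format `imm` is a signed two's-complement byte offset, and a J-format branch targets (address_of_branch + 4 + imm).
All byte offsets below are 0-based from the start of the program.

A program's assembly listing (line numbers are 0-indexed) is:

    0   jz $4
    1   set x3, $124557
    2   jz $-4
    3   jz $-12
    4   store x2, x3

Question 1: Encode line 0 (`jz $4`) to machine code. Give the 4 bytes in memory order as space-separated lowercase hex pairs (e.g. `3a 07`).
ee 00 00 04

0. jz fields op=0x77:7|imm=4:25 → word ee000004h → ee 00 00 04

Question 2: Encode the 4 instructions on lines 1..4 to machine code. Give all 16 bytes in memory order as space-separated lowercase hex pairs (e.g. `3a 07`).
02 c1 e6 8d ef ff ff fc ef ff ff f4 fe 98 00 00

1. set fields op=0x1:7|rd=3:3|imm=124557:22 → word 02c1e68dh → 02 c1 e6 8d
2. jz fields op=0x77:7|imm=-4:25 → word effffffch → ef ff ff fc
3. jz fields op=0x77:7|imm=-12:25 → word effffff4h → ef ff ff f4
4. store fields op=0x7f:7|rd=2:3|rs=3:3|pad=0:19 → word fe980000h → fe 98 00 00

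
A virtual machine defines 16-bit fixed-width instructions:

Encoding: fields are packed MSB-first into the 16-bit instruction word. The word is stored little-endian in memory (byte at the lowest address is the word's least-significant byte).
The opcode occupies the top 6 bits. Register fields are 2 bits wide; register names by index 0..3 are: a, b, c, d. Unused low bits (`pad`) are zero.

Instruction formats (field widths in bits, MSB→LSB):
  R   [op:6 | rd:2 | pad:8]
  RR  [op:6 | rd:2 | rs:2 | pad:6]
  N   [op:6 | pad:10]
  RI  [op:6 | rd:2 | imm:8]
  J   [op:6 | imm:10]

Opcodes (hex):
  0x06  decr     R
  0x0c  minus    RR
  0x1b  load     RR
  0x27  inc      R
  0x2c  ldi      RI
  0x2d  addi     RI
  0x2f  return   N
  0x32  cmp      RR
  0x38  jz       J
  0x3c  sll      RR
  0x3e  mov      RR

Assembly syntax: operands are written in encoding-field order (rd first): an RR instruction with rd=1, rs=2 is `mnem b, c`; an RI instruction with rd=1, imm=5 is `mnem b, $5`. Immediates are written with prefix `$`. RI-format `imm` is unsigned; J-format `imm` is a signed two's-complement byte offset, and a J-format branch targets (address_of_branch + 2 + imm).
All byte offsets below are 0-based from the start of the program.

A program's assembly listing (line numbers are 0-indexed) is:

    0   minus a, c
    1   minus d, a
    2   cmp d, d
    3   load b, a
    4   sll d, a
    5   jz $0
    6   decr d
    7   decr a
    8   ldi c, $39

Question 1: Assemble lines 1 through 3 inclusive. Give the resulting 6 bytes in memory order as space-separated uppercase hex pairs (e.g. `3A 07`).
00 33 C0 CB 00 6D

L1: minus op=0xc:6|rd=3:2|rs=0:2|pad=0:6 ⇒ 0x3300 ⇒ little 00 33
L2: cmp op=0x32:6|rd=3:2|rs=3:2|pad=0:6 ⇒ 0xcbc0 ⇒ little c0 cb
L3: load op=0x1b:6|rd=1:2|rs=0:2|pad=0:6 ⇒ 0x6d00 ⇒ little 00 6d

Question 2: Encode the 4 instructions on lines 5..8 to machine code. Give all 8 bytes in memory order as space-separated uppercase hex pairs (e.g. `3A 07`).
00 E0 00 1B 00 18 27 B2

line 5 (jz): pack op=0x38:6|imm=0:10 = 0xe000; little→ 00 e0
line 6 (decr): pack op=0x6:6|rd=3:2|pad=0:8 = 0x1b00; little→ 00 1b
line 7 (decr): pack op=0x6:6|rd=0:2|pad=0:8 = 0x1800; little→ 00 18
line 8 (ldi): pack op=0x2c:6|rd=2:2|imm=39:8 = 0xb227; little→ 27 b2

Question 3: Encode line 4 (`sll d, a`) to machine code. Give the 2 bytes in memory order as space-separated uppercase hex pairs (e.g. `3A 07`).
L4: sll op=0x3c:6|rd=3:2|rs=0:2|pad=0:6 ⇒ 0xf300 ⇒ little 00 f3

00 F3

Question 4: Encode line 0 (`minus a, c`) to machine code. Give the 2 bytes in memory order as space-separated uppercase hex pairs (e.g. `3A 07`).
0. minus fields op=0xc:6|rd=0:2|rs=2:2|pad=0:6 → word 3080h → 80 30

80 30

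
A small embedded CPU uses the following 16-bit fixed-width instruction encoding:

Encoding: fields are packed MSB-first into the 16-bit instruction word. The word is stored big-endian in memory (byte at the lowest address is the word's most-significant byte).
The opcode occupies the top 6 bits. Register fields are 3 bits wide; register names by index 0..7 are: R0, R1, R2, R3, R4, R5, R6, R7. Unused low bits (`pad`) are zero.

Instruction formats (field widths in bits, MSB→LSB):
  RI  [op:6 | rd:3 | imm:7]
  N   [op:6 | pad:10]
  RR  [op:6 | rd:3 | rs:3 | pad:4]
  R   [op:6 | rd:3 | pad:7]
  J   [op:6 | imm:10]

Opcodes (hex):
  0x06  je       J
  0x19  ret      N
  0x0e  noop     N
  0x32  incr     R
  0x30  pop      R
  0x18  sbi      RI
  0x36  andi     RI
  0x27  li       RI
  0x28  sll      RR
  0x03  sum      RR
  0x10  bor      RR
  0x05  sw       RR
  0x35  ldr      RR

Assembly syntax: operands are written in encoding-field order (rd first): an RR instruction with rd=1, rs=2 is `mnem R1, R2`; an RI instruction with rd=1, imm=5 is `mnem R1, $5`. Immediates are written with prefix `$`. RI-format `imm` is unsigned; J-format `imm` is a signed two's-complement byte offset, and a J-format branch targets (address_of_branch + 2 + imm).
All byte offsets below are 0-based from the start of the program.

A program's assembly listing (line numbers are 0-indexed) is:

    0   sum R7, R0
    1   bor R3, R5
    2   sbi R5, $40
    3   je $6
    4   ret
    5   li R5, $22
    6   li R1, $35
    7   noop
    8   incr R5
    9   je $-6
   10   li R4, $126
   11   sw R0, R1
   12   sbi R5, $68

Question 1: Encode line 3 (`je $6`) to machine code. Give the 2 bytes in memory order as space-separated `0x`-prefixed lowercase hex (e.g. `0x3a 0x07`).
0x18 0x06

L3: je op=0x6:6|imm=6:10 ⇒ 0x1806 ⇒ big 18 06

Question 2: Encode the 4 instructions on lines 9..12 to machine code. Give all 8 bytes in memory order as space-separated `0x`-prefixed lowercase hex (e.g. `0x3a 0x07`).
0x1b 0xfa 0x9e 0x7e 0x14 0x10 0x62 0xc4

9. je fields op=0x6:6|imm=-6:10 → word 1bfah → 1b fa
10. li fields op=0x27:6|rd=4:3|imm=126:7 → word 9e7eh → 9e 7e
11. sw fields op=0x5:6|rd=0:3|rs=1:3|pad=0:4 → word 1410h → 14 10
12. sbi fields op=0x18:6|rd=5:3|imm=68:7 → word 62c4h → 62 c4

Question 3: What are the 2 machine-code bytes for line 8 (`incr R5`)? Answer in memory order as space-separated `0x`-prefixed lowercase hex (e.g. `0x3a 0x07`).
0xca 0x80

8. incr fields op=0x32:6|rd=5:3|pad=0:7 → word ca80h → ca 80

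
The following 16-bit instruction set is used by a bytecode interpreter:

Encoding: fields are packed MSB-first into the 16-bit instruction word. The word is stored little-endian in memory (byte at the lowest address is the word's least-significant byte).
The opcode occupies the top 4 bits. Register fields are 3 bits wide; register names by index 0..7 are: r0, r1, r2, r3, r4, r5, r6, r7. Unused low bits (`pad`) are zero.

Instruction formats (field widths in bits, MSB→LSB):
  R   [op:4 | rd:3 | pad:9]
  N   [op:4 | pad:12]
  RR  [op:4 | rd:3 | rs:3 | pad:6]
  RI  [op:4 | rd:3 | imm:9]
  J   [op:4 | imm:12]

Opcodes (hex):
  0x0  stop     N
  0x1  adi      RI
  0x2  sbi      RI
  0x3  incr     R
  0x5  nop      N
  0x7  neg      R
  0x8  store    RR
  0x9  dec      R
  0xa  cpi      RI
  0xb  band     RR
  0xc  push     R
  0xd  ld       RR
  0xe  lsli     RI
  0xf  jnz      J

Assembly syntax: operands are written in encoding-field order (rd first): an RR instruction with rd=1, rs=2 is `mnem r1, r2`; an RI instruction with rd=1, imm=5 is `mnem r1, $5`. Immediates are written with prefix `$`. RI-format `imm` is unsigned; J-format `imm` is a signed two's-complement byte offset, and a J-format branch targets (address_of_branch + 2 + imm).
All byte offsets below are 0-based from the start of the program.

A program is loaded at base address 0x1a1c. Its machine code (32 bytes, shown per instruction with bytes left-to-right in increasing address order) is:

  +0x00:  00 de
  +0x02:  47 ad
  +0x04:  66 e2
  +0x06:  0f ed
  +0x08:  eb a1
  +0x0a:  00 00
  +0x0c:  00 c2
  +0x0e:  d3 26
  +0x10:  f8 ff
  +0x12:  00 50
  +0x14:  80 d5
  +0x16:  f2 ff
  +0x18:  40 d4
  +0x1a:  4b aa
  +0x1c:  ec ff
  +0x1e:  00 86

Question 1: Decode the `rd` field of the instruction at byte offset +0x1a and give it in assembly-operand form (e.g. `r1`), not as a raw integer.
[1a] 4b aa → 0xaa4b
  opcode bits[15:12]=0xa: cpi/RI
  [11:9] rd=5 = r5
  [8:0] imm=75 = $75

r5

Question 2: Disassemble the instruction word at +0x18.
ld r2, r1

@+18  little-endian(40 d4) = 0xd440
  opcode bits[15:12]=0xd: ld/RR
  [11:9] rd=2 = r2
  [8:6] rs=1 = r1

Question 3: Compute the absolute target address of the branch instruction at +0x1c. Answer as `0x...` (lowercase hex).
@+1c  little-endian(ec ff) = 0xffec
  op=0xffec>>12=0xf ⇒ jnz (J)
  imm: (w>>0)&0xfff=0xfec (s12→-20) → $-20
  target = base 0x1a1c + off 0x1c + 2 + imm -20 = 0x1a26

0x1a26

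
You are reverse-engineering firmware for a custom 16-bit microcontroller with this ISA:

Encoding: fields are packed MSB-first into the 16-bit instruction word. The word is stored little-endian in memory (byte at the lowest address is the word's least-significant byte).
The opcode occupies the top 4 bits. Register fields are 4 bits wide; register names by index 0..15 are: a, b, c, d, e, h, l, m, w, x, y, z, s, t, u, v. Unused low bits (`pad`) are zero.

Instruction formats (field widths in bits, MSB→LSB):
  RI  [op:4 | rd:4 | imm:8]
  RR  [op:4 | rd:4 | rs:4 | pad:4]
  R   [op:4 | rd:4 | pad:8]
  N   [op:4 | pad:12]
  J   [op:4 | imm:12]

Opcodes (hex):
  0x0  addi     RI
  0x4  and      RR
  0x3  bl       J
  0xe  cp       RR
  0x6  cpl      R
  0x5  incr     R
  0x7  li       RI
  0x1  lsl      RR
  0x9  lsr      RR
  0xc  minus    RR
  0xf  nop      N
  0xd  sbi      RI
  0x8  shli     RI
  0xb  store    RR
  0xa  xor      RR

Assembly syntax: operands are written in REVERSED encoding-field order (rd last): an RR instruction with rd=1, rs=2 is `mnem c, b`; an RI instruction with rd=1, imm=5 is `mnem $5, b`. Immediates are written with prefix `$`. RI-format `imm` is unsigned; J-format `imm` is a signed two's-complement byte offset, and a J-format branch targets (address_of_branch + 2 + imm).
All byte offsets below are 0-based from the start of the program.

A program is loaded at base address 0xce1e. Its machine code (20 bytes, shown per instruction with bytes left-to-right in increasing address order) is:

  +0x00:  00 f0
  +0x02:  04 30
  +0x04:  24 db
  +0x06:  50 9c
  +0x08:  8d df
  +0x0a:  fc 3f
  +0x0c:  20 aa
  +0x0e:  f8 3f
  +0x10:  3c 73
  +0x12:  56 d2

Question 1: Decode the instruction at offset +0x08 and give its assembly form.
sbi $141, v

+0x08: 8d df ⇒ word 0xdf8d (little)
  opcode bits[15:12]=0xd: sbi/RI
  rd@[11:8]=0xf ⇒ v
  imm@[7:0]=0x8d ⇒ $141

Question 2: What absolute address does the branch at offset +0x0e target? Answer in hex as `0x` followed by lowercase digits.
off 0x0e: read f8 3f as little → 0x3ff8
  top 4b → 0x3 → bl [J]
  imm@[11:0]=0xff8 (s12→-8) ⇒ $-8
  target = base 0xce1e + off 0x0e + 2 + imm -8 = 0xce26

0xce26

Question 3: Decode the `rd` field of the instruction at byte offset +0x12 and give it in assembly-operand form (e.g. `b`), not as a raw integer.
[12] 56 d2 → 0xd256
  top 4b → 0xd → sbi [RI]
  [11:8] rd=2 = c
  [7:0] imm=86 = $86

c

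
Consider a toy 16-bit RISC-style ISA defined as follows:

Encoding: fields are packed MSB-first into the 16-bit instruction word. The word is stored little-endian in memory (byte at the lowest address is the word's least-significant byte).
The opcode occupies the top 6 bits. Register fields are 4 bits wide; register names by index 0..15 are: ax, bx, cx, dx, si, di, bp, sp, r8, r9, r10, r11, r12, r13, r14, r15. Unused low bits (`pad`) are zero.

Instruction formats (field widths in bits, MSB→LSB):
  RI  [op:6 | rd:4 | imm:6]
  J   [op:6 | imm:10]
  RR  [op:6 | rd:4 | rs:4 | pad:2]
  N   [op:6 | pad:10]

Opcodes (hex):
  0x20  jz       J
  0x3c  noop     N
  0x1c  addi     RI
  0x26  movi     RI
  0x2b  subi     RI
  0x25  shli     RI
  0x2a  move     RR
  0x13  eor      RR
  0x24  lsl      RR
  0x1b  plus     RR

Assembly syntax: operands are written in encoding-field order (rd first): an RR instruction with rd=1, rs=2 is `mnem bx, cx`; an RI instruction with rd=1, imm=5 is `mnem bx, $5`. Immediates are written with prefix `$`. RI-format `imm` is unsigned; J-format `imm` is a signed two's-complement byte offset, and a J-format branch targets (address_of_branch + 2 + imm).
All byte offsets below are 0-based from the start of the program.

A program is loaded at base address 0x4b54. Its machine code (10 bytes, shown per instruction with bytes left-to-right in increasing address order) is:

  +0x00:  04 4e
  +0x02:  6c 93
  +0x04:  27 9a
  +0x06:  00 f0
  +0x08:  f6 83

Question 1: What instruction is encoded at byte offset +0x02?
lsl r13, r11

+0x02: 6c 93 ⇒ word 0x936c (little)
  opcode bits[15:10]=0x24: lsl/RR
  rd: (w>>6)&0xf=0xd → r13
  rs: (w>>2)&0xf=0xb → r11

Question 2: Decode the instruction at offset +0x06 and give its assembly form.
+0x06: 00 f0 ⇒ word 0xf000 (little)
  opcode bits[15:10]=0x3c: noop/N

noop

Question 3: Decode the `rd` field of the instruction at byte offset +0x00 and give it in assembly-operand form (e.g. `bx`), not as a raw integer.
r8

+0x00: 04 4e ⇒ word 0x4e04 (little)
  top 6b → 0x13 → eor [RR]
  rd@[9:6]=0x8 ⇒ r8
  rs@[5:2]=0x1 ⇒ bx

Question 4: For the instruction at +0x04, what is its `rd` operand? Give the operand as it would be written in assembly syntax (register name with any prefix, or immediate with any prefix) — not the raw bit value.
@+04  little-endian(27 9a) = 0x9a27
  op=0x9a27>>10=0x26 ⇒ movi (RI)
  rd: (w>>6)&0xf=0x8 → r8
  imm: (w>>0)&0x3f=0x27 → $39

r8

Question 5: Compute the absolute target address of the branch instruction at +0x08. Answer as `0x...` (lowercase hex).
+0x08: f6 83 ⇒ word 0x83f6 (little)
  top 6b → 0x20 → jz [J]
  imm: (w>>0)&0x3ff=0x3f6 (s10→-10) → $-10
  target = base 0x4b54 + off 0x08 + 2 + imm -10 = 0x4b54

0x4b54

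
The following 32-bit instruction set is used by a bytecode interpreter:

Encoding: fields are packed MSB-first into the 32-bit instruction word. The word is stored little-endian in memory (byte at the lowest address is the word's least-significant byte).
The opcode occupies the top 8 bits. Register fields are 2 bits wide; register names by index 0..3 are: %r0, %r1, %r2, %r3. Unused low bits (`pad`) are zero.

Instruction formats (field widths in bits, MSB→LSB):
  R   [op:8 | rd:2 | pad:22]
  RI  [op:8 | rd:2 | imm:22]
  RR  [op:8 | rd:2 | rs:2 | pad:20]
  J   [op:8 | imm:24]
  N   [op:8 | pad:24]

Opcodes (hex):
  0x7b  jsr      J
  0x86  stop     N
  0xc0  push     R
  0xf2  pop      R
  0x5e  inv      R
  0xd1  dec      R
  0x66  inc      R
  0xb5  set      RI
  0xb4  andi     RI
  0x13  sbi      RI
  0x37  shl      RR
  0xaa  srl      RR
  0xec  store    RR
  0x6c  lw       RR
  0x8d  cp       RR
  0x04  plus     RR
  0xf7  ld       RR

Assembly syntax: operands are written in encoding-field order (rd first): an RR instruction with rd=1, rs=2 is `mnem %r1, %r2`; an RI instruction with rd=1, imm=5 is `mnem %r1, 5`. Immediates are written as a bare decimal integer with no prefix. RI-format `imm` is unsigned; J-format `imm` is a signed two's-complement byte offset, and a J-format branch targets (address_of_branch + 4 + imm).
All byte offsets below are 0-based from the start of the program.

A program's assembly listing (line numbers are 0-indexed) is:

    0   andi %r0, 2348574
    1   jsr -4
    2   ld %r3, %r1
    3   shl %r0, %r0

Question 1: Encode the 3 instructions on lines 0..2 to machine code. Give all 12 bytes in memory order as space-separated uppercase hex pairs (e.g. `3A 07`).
line 0 (andi): pack op=0xb4:8|rd=0:2|imm=2348574:22 = 0xb423d61e; little→ 1e d6 23 b4
line 1 (jsr): pack op=0x7b:8|imm=-4:24 = 0x7bfffffc; little→ fc ff ff 7b
line 2 (ld): pack op=0xf7:8|rd=3:2|rs=1:2|pad=0:20 = 0xf7d00000; little→ 00 00 d0 f7

1E D6 23 B4 FC FF FF 7B 00 00 D0 F7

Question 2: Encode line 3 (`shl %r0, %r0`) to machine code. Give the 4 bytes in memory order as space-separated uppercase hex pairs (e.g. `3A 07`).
00 00 00 37

3. shl fields op=0x37:8|rd=0:2|rs=0:2|pad=0:20 → word 37000000h → 00 00 00 37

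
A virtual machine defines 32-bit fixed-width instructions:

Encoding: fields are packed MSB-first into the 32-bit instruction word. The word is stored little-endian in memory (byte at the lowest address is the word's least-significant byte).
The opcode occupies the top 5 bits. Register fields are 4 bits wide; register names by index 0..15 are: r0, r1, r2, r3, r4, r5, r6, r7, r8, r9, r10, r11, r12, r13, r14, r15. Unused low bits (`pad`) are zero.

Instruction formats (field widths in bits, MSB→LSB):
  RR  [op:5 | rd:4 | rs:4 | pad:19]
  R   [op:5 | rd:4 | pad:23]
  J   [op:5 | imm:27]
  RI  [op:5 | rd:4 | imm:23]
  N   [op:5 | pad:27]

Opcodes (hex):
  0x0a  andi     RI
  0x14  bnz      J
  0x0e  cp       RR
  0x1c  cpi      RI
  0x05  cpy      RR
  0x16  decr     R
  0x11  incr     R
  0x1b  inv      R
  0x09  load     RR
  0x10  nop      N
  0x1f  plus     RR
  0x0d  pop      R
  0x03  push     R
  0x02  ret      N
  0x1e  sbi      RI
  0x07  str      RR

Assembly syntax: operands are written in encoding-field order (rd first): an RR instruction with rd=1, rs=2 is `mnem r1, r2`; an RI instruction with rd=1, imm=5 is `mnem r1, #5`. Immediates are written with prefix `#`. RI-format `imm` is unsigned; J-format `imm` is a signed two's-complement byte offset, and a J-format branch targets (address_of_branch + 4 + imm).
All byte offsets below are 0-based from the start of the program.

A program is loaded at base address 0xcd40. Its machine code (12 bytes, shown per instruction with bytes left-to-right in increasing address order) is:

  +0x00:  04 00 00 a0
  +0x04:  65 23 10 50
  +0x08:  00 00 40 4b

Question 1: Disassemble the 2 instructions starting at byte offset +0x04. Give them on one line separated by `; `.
andi r0, #1057637; load r6, r8

off 0x04: read 65 23 10 50 as little → 0x50102365
  top 5b → 0xa → andi [RI]
  rd: (w>>23)&0xf=0x0 → r0
  imm: (w>>0)&0x7fffff=0x102365 → #1057637
off 0x08: read 00 00 40 4b as little → 0x4b400000
  top 5b → 0x9 → load [RR]
  rd: (w>>23)&0xf=0x6 → r6
  rs: (w>>19)&0xf=0x8 → r8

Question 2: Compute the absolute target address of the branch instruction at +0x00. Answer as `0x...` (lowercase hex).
0xcd48

+0x00: 04 00 00 a0 ⇒ word 0xa0000004 (little)
  top 5b → 0x14 → bnz [J]
  imm@[26:0]=0x4 ⇒ #4
  target = base 0xcd40 + off 0x00 + 4 + imm 4 = 0xcd48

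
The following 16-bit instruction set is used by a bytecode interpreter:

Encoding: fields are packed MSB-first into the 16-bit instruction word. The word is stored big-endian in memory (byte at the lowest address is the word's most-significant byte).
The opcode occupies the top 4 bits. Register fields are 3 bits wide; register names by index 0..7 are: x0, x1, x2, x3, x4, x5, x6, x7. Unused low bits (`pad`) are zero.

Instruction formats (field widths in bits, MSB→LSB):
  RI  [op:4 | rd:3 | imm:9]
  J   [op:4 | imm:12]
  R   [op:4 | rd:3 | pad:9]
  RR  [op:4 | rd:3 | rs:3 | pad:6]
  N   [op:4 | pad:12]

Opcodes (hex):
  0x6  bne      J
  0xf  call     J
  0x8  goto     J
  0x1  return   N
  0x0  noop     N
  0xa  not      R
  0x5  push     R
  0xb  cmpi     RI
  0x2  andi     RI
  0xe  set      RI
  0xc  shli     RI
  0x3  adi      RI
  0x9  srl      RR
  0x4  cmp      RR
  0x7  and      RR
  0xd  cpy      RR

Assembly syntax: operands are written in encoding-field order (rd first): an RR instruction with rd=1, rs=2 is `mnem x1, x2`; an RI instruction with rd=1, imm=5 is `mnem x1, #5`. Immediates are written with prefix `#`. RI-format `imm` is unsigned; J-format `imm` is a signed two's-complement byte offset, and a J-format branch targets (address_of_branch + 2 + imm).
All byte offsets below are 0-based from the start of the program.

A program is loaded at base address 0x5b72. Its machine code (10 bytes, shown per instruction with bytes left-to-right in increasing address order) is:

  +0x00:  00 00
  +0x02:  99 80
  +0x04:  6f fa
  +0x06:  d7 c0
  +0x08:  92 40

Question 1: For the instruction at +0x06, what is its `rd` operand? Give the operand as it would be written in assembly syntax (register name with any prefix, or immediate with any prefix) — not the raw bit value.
x3

+0x06: d7 c0 ⇒ word 0xd7c0 (big)
  op=0xd7c0>>12=0xd ⇒ cpy (RR)
  [11:9] rd=3 = x3
  [8:6] rs=7 = x7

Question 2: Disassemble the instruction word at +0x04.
bne #-6

off 0x04: read 6f fa as big → 0x6ffa
  top 4b → 0x6 → bne [J]
  imm: (w>>0)&0xfff=0xffa (s12→-6) → #-6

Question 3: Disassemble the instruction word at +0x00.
[00] 00 00 → 0x0000
  top 4b → 0x0 → noop [N]

noop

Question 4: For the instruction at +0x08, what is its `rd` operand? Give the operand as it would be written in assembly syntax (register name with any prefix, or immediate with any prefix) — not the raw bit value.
x1

[08] 92 40 → 0x9240
  opcode bits[15:12]=0x9: srl/RR
  rd@[11:9]=0x1 ⇒ x1
  rs@[8:6]=0x1 ⇒ x1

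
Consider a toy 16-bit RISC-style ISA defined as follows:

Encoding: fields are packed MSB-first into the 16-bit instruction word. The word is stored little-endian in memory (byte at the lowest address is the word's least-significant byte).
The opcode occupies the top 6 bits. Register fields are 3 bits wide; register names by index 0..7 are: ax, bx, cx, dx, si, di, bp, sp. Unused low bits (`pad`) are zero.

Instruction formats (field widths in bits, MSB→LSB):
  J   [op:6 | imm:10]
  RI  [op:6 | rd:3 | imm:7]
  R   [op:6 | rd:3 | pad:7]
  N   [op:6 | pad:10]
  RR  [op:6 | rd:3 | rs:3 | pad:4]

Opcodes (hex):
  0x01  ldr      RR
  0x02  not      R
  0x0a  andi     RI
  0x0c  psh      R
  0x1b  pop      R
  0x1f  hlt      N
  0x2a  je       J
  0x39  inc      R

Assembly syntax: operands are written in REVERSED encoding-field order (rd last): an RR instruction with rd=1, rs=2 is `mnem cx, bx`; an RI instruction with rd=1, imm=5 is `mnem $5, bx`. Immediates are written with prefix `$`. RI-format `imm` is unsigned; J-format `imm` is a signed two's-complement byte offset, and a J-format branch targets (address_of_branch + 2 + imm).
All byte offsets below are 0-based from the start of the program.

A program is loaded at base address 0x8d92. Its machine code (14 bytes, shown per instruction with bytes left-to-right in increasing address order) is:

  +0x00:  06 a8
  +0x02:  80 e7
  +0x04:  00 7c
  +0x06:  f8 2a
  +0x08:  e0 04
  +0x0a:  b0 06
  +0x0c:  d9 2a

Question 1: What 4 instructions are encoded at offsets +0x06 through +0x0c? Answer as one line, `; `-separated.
[06] f8 2a → 0x2af8
  top 6b → 0xa → andi [RI]
  rd: (w>>7)&0x7=0x5 → di
  imm: (w>>0)&0x7f=0x78 → $120
[08] e0 04 → 0x04e0
  top 6b → 0x1 → ldr [RR]
  rd: (w>>7)&0x7=0x1 → bx
  rs: (w>>4)&0x7=0x6 → bp
[0a] b0 06 → 0x06b0
  top 6b → 0x1 → ldr [RR]
  rd: (w>>7)&0x7=0x5 → di
  rs: (w>>4)&0x7=0x3 → dx
[0c] d9 2a → 0x2ad9
  top 6b → 0xa → andi [RI]
  rd: (w>>7)&0x7=0x5 → di
  imm: (w>>0)&0x7f=0x59 → $89

andi $120, di; ldr bp, bx; ldr dx, di; andi $89, di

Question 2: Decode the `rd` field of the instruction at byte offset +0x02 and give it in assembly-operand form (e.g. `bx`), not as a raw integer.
sp

@+02  little-endian(80 e7) = 0xe780
  top 6b → 0x39 → inc [R]
  [9:7] rd=7 = sp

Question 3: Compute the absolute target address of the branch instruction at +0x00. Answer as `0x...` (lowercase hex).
off 0x00: read 06 a8 as little → 0xa806
  opcode bits[15:10]=0x2a: je/J
  imm: (w>>0)&0x3ff=0x6 → $6
  target = base 0x8d92 + off 0x00 + 2 + imm 6 = 0x8d9a

0x8d9a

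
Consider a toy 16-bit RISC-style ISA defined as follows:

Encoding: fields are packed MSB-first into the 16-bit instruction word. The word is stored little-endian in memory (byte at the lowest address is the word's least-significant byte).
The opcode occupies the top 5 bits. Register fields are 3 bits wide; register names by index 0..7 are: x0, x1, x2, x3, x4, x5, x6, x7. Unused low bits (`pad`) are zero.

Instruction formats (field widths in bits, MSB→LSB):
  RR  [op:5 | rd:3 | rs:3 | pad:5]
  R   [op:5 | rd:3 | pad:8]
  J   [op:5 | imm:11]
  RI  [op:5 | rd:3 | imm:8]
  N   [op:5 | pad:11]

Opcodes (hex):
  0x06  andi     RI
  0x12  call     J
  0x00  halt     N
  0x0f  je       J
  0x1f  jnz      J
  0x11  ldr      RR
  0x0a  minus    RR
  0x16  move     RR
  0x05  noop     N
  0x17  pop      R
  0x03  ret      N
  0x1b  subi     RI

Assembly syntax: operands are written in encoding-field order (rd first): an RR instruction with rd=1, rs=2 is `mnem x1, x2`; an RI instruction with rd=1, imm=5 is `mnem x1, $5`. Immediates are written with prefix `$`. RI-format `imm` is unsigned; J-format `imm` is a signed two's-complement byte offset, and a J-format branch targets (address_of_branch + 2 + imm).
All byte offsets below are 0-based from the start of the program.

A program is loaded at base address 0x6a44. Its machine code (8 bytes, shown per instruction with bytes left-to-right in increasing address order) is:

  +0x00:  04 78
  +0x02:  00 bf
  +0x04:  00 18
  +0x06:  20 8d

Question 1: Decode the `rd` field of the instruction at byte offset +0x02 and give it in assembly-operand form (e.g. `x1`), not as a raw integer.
x7

[02] 00 bf → 0xbf00
  opcode bits[15:11]=0x17: pop/R
  rd: (w>>8)&0x7=0x7 → x7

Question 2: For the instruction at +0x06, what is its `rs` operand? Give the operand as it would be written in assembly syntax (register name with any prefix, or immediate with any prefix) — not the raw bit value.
x1

[06] 20 8d → 0x8d20
  top 5b → 0x11 → ldr [RR]
  rd: (w>>8)&0x7=0x5 → x5
  rs: (w>>5)&0x7=0x1 → x1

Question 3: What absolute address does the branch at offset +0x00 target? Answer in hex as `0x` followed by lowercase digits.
+0x00: 04 78 ⇒ word 0x7804 (little)
  top 5b → 0xf → je [J]
  [10:0] imm=4 = $4
  target = base 0x6a44 + off 0x00 + 2 + imm 4 = 0x6a4a

0x6a4a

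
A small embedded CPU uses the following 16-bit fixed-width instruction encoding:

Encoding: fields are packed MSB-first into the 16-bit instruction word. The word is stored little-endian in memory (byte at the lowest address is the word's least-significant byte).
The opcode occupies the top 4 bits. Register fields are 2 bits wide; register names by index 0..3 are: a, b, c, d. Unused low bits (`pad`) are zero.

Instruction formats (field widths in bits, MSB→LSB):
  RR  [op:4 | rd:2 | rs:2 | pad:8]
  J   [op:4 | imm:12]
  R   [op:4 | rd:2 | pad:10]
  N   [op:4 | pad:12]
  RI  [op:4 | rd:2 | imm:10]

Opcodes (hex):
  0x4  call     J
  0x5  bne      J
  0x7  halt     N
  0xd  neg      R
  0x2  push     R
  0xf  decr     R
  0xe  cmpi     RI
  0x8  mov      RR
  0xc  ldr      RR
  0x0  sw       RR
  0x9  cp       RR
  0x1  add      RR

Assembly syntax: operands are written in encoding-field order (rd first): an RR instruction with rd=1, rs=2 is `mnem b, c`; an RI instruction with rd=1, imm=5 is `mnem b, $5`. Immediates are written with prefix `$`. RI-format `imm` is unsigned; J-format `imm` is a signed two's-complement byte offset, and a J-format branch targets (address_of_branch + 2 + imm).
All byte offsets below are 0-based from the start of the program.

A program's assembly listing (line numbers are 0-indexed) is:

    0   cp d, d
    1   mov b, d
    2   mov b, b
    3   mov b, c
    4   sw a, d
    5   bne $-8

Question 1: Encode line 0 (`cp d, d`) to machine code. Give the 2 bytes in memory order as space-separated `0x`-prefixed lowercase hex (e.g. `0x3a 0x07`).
0x00 0x9f

line 0 (cp): pack op=0x9:4|rd=3:2|rs=3:2|pad=0:8 = 0x9f00; little→ 00 9f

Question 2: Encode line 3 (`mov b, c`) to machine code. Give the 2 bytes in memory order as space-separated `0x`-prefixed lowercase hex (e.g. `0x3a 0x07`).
0x00 0x86

3. mov fields op=0x8:4|rd=1:2|rs=2:2|pad=0:8 → word 8600h → 00 86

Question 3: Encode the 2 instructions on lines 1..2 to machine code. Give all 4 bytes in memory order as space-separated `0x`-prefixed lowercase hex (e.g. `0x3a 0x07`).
1. mov fields op=0x8:4|rd=1:2|rs=3:2|pad=0:8 → word 8700h → 00 87
2. mov fields op=0x8:4|rd=1:2|rs=1:2|pad=0:8 → word 8500h → 00 85

0x00 0x87 0x00 0x85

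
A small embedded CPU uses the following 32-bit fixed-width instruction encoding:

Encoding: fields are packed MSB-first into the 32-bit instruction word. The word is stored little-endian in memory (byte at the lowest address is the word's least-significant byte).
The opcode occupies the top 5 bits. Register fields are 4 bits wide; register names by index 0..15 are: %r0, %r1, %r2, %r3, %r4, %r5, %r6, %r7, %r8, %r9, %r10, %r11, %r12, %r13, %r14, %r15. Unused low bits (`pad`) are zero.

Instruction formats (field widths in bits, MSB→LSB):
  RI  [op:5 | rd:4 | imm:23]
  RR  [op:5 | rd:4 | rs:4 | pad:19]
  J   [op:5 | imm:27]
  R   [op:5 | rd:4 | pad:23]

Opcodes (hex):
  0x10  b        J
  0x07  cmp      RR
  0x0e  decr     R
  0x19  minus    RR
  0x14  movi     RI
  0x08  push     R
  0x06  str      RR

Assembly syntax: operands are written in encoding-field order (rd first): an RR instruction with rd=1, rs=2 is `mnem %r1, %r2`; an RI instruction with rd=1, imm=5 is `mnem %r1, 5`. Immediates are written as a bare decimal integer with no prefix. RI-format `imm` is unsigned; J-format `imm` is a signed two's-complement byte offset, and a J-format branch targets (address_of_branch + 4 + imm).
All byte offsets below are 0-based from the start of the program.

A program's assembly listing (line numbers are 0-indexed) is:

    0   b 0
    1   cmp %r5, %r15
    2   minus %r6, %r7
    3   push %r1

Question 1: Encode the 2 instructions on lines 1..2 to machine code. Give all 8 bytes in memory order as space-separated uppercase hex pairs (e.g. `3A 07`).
00 00 F8 3A 00 00 38 CB

line 1 (cmp): pack op=0x7:5|rd=5:4|rs=15:4|pad=0:19 = 0x3af80000; little→ 00 00 f8 3a
line 2 (minus): pack op=0x19:5|rd=6:4|rs=7:4|pad=0:19 = 0xcb380000; little→ 00 00 38 cb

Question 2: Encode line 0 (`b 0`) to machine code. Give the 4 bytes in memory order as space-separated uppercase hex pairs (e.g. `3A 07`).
00 00 00 80

line 0 (b): pack op=0x10:5|imm=0:27 = 0x80000000; little→ 00 00 00 80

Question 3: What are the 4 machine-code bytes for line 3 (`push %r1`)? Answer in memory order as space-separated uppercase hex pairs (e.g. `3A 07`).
3. push fields op=0x8:5|rd=1:4|pad=0:23 → word 40800000h → 00 00 80 40

00 00 80 40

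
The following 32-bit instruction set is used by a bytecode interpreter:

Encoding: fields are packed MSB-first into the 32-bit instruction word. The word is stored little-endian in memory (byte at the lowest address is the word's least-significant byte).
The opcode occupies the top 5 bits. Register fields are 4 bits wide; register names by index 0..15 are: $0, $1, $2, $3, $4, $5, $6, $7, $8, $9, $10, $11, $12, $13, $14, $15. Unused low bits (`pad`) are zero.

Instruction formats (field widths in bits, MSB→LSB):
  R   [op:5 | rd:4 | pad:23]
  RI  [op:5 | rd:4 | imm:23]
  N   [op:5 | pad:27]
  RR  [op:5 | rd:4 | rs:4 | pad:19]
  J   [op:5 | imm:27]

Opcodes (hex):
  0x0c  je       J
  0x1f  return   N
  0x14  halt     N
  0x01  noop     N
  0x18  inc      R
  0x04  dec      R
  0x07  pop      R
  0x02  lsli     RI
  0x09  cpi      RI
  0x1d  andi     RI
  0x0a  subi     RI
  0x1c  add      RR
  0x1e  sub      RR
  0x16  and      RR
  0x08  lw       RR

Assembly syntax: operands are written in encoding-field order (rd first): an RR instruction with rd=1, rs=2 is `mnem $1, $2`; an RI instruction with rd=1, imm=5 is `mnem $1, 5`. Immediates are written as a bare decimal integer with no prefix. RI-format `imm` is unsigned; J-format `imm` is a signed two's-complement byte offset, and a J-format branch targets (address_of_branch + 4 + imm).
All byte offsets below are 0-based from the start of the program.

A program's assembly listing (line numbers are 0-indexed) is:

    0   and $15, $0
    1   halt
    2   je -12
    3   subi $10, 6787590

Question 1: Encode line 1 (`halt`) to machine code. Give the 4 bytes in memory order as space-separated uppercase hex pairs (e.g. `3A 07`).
00 00 00 A0

L1: halt op=0x14:5|pad=0:27 ⇒ 0xa0000000 ⇒ little 00 00 00 a0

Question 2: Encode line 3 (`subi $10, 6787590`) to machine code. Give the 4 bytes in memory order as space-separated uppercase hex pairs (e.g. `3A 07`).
06 92 67 55

3. subi fields op=0xa:5|rd=10:4|imm=6787590:23 → word 55679206h → 06 92 67 55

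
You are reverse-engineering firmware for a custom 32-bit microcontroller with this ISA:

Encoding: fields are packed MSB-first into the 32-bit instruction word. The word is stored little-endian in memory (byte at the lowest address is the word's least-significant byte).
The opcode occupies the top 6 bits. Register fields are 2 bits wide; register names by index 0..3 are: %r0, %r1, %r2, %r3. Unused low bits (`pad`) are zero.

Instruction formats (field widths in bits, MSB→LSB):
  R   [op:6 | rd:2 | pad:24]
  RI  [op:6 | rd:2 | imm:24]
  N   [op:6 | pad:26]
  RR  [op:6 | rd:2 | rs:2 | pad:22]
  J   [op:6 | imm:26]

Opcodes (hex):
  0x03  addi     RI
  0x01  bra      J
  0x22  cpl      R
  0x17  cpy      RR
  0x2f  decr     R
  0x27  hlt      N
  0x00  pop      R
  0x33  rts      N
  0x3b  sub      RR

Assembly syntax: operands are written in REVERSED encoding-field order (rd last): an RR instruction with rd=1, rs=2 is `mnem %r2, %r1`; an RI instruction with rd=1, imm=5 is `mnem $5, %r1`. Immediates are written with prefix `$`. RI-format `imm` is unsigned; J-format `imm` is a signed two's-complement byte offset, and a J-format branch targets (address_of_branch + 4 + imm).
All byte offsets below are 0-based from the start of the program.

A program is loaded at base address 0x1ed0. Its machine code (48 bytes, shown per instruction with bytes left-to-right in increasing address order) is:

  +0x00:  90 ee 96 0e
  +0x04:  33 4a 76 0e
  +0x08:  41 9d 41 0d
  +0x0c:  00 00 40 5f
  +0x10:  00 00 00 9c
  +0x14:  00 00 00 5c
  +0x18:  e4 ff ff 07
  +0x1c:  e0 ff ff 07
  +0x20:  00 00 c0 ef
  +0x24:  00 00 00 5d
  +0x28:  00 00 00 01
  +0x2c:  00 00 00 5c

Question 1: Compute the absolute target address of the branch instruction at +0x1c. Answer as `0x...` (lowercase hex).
+0x1c: e0 ff ff 07 ⇒ word 0x07ffffe0 (little)
  top 6b → 0x1 → bra [J]
  imm@[25:0]=0x3ffffe0 (s26→-32) ⇒ $-32
  target = base 0x1ed0 + off 0x1c + 4 + imm -32 = 0x1ed0

0x1ed0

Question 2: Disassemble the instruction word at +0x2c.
off 0x2c: read 00 00 00 5c as little → 0x5c000000
  op=0x5c000000>>26=0x17 ⇒ cpy (RR)
  rd@[25:24]=0x0 ⇒ %r0
  rs@[23:22]=0x0 ⇒ %r0

cpy %r0, %r0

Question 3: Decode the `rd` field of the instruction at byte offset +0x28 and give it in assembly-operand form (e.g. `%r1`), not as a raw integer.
@+28  little-endian(00 00 00 01) = 0x01000000
  opcode bits[31:26]=0x0: pop/R
  rd: (w>>24)&0x3=0x1 → %r1

%r1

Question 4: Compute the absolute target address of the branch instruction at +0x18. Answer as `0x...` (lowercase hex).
[18] e4 ff ff 07 → 0x07ffffe4
  opcode bits[31:26]=0x1: bra/J
  [25:0] imm=67108836 (s26→-28) = $-28
  target = base 0x1ed0 + off 0x18 + 4 + imm -28 = 0x1ed0

0x1ed0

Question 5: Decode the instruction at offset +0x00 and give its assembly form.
addi $9891472, %r2

@+00  little-endian(90 ee 96 0e) = 0x0e96ee90
  top 6b → 0x3 → addi [RI]
  rd@[25:24]=0x2 ⇒ %r2
  imm@[23:0]=0x96ee90 ⇒ $9891472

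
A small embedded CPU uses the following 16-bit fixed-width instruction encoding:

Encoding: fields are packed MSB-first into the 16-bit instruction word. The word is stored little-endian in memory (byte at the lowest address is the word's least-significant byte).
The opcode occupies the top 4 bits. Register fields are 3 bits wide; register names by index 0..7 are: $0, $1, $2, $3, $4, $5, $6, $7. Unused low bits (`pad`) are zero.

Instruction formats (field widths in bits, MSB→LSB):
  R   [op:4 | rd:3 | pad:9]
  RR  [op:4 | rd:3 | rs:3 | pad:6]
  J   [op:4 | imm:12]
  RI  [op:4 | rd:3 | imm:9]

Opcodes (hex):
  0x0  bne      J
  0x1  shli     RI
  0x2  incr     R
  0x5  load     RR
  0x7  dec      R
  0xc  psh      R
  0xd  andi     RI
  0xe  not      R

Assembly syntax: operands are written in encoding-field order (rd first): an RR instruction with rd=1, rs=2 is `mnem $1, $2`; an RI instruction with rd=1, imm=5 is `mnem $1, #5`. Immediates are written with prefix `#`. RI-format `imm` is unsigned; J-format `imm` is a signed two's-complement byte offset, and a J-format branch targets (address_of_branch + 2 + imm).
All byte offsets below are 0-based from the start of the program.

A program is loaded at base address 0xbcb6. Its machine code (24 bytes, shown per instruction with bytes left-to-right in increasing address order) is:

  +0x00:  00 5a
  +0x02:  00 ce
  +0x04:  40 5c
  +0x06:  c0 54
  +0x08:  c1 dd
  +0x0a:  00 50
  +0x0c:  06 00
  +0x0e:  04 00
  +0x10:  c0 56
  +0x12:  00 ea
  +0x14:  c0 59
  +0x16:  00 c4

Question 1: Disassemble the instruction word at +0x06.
load $2, $3

+0x06: c0 54 ⇒ word 0x54c0 (little)
  top 4b → 0x5 → load [RR]
  [11:9] rd=2 = $2
  [8:6] rs=3 = $3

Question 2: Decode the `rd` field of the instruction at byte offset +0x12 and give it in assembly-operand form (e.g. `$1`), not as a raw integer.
$5

off 0x12: read 00 ea as little → 0xea00
  top 4b → 0xe → not [R]
  rd@[11:9]=0x5 ⇒ $5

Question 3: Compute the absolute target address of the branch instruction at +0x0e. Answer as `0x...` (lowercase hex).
0xbcca

+0x0e: 04 00 ⇒ word 0x0004 (little)
  opcode bits[15:12]=0x0: bne/J
  [11:0] imm=4 = #4
  target = base 0xbcb6 + off 0x0e + 2 + imm 4 = 0xbcca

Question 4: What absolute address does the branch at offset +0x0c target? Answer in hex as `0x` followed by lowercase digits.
0xbcca

[0c] 06 00 → 0x0006
  op=0x0006>>12=0x0 ⇒ bne (J)
  imm@[11:0]=0x6 ⇒ #6
  target = base 0xbcb6 + off 0x0c + 2 + imm 6 = 0xbcca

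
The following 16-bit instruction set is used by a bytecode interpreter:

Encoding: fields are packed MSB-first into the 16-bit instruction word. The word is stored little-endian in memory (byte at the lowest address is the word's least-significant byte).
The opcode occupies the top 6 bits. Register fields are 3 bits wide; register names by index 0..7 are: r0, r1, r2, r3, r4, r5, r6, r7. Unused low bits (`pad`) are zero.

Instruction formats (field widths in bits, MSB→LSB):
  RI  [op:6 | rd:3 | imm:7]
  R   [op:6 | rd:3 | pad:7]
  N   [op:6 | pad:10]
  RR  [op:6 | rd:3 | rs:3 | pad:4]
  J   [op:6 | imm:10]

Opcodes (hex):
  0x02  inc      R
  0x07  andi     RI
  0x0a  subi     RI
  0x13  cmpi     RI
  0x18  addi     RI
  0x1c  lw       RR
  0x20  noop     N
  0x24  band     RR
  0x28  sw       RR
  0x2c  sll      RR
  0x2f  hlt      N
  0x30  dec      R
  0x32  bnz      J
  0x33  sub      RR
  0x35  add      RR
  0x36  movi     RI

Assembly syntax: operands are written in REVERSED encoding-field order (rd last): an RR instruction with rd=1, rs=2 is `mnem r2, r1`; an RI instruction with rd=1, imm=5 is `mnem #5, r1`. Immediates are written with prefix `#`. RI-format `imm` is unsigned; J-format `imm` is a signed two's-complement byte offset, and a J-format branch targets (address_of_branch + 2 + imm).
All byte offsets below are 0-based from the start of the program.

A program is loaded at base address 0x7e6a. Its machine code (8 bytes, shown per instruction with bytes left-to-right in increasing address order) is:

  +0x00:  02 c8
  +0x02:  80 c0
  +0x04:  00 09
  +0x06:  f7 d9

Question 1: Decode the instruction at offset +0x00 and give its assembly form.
[00] 02 c8 → 0xc802
  opcode bits[15:10]=0x32: bnz/J
  [9:0] imm=2 = #2

bnz #2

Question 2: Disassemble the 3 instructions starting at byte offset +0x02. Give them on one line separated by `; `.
dec r1; inc r2; movi #119, r3

off 0x02: read 80 c0 as little → 0xc080
  opcode bits[15:10]=0x30: dec/R
  rd: (w>>7)&0x7=0x1 → r1
off 0x04: read 00 09 as little → 0x0900
  opcode bits[15:10]=0x2: inc/R
  rd: (w>>7)&0x7=0x2 → r2
off 0x06: read f7 d9 as little → 0xd9f7
  opcode bits[15:10]=0x36: movi/RI
  rd: (w>>7)&0x7=0x3 → r3
  imm: (w>>0)&0x7f=0x77 → #119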